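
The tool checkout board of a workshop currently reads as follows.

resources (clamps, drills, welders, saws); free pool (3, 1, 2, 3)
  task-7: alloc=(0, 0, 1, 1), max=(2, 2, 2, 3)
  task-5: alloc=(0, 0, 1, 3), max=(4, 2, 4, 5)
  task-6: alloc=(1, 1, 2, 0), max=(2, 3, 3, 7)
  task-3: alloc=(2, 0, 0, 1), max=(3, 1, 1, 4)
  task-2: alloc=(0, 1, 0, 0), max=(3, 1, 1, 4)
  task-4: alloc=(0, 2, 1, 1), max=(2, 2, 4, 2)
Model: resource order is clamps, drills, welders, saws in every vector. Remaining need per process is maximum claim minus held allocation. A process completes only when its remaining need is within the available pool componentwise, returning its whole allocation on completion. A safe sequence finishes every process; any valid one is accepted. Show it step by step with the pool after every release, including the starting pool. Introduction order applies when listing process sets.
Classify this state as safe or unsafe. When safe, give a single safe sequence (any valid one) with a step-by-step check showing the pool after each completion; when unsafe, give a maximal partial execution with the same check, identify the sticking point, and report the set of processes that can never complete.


SAFE — a valid safe sequence is task-3, task-2, task-7, task-5, task-6, task-4.
Key observation: at task-3 the run first touches a limit — (1, 1, 1, 3) against (3, 1, 2, 3), exact on a resource it actually requests.
Check, step by step:
  pool = (3, 1, 2, 3)
  task-3 needs (1, 1, 1, 3) <= (3, 1, 2, 3) -> finishes; pool += (2, 0, 0, 1) = (5, 1, 2, 4)
  task-2 needs (3, 0, 1, 4) <= (5, 1, 2, 4) -> finishes; pool += (0, 1, 0, 0) = (5, 2, 2, 4)
  task-7 needs (2, 2, 1, 2) <= (5, 2, 2, 4) -> finishes; pool += (0, 0, 1, 1) = (5, 2, 3, 5)
  task-5 needs (4, 2, 3, 2) <= (5, 2, 3, 5) -> finishes; pool += (0, 0, 1, 3) = (5, 2, 4, 8)
  task-6 needs (1, 2, 1, 7) <= (5, 2, 4, 8) -> finishes; pool += (1, 1, 2, 0) = (6, 3, 6, 8)
  task-4 needs (2, 0, 3, 1) <= (6, 3, 6, 8) -> finishes; pool += (0, 2, 1, 1) = (6, 5, 7, 9)


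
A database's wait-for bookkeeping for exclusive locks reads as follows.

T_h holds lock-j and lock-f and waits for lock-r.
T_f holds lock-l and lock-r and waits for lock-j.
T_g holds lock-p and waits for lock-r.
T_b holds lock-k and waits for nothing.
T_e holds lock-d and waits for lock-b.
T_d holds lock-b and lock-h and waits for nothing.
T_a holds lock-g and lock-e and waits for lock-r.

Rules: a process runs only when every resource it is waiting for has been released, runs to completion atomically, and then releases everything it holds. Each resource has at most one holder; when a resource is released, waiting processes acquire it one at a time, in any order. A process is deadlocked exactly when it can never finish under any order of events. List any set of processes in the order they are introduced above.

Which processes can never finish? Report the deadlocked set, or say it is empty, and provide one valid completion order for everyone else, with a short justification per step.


The deadlocked set is T_h, T_f, T_g and T_a.
Key observation: the cycle T_h -> T_f -> T_h can never break — each member waits on the next; T_g and T_a wait into the deadlock from upstream.
The rest can finish in the order T_d, T_e, T_b.
Check, step by step:
  T_d waits on nothing -> runs at once and releases lock-b and lock-h
  T_e: everything it awaited (lock-b) is free; runs, freeing lock-d
  T_b waits on nothing -> runs at once and releases lock-k


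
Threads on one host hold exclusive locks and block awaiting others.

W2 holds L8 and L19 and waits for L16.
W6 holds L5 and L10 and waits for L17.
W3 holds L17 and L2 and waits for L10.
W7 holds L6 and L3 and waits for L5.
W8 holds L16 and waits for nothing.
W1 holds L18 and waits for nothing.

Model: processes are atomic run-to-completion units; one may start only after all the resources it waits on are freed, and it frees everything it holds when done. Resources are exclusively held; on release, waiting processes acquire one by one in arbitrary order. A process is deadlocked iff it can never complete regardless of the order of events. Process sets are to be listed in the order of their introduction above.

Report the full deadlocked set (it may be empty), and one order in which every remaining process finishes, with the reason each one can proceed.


Deadlocked set: W6, W3 and W7.
Key observation: the wait chain closes on itself along W6 -> W3 -> W6; W7 waits into the deadlock from upstream.
The rest can finish in the order W8, W1, W2.
Walking it through:
  run W8 (it waits on nothing); releases L16
  run W1 (it waits on nothing); releases L18
  run W2 (all its waits — L16 — are resolved); releases L8 and L19


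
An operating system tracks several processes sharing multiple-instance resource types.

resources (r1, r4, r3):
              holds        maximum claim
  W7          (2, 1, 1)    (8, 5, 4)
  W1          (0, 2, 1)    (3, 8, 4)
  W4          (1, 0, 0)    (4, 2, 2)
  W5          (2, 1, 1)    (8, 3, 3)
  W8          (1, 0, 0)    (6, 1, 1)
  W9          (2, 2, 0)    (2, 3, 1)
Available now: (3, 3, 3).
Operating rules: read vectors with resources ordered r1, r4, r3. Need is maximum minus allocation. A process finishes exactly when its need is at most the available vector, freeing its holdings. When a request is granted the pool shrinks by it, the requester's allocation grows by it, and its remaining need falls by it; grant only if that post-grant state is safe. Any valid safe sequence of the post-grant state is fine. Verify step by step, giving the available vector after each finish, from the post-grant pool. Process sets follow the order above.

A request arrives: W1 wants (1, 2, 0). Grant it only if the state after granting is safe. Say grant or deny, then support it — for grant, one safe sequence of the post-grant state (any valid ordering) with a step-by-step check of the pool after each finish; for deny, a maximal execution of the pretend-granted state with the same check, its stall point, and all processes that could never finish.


GRANT — the state after the grant stays safe, e.g. via W9, W4, W8, W5, W1, W7.
Key observation: (2, 1, 3) free after granting still covers W9 first, and each release covers the next.
Check on the post-grant state, step by step:
  pool = (2, 1, 3)
  W9: need (0, 1, 1) fits (2, 1, 3); releases (2, 2, 0), pool now (4, 3, 3)
  W4: need (3, 2, 2) fits (4, 3, 3); releases (1, 0, 0), pool now (5, 3, 3)
  W8: need (5, 1, 1) fits (5, 3, 3); releases (1, 0, 0), pool now (6, 3, 3)
  W5: need (6, 2, 2) fits (6, 3, 3); releases (2, 1, 1), pool now (8, 4, 4)
  W1: need (2, 4, 3) fits (8, 4, 4); releases (1, 4, 1), pool now (9, 8, 5)
  W7: need (6, 4, 3) fits (9, 8, 5); releases (2, 1, 1), pool now (11, 9, 6)


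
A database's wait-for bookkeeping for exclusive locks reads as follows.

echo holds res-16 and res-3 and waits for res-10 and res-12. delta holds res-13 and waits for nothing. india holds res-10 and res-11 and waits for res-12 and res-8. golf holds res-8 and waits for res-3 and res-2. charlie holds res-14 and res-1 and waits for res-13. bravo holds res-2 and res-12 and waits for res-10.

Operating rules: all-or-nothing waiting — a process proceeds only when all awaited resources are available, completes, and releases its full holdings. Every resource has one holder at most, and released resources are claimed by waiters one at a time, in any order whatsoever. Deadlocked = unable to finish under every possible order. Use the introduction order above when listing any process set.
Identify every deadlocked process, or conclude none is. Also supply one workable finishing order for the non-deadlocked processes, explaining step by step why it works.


Deadlocked set: echo, india, golf and bravo.
Key observation: echo -> india -> golf -> echo is a circular wait — nothing in it can go first; bravo is caught in further circular waits.
A valid finishing order for the others: delta, charlie.
Verifying each step:
  run delta (it waits on nothing); releases res-13
  run charlie (all its waits — res-13 — are resolved); releases res-14 and res-1


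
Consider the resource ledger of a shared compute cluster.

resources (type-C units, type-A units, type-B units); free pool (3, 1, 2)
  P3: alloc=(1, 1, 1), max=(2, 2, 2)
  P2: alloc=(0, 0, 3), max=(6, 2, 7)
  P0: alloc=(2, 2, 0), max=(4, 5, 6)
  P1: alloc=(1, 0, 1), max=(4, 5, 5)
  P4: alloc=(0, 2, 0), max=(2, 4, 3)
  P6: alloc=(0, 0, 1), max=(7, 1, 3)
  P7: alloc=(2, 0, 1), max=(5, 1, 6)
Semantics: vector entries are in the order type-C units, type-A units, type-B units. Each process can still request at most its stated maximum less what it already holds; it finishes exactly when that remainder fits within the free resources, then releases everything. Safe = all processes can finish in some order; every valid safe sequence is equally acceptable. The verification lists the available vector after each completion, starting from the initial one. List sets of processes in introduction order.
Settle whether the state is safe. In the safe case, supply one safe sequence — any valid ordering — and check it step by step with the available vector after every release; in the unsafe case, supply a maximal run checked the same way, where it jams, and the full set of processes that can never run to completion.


UNSAFE.
Key observation: after P3, P4 the pool peaks at (4, 4, 3), and each blocked process is short somewhere: P2 on type-C units, type-B units; P0 on type-B units; P1 on type-A units, type-B units; P6 on type-C units; P7 on type-B units.
A maximal execution: P3, P4 — then nothing else fits. Walking it through:
  pool = (3, 1, 2)
  run P3 (needs (1, 1, 1), free (3, 1, 2)); after release of (1, 1, 1) the pool is (4, 2, 3)
  run P4 (needs (2, 2, 3), free (4, 2, 3)); after release of (0, 2, 0) the pool is (4, 4, 3)
  P2 still needs (6, 2, 4) but only (4, 4, 3) is free — short on type-C units and type-B units
  P0 still needs (2, 3, 6) but only (4, 4, 3) is free — short on type-B units
  P1 still needs (3, 5, 4) but only (4, 4, 3) is free — short on type-A units and type-B units
  P6 still needs (7, 1, 2) but only (4, 4, 3) is free — short on type-C units
  P7 still needs (3, 1, 5) but only (4, 4, 3) is free — short on type-B units
Permanently blocked: P2, P0, P1, P6 and P7.


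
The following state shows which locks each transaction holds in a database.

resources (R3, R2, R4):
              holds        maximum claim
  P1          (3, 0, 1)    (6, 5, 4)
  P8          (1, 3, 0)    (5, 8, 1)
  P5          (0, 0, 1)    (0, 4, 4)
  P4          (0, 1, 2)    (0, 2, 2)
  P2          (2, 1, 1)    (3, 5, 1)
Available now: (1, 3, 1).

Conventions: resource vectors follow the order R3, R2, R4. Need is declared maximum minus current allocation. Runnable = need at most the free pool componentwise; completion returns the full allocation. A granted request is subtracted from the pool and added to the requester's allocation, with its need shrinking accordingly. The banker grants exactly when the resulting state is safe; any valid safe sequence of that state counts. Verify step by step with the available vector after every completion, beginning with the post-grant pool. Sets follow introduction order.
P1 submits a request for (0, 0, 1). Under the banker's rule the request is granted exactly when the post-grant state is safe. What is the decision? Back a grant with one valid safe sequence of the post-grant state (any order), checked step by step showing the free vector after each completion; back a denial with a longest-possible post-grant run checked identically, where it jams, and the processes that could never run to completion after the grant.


GRANT. The post-grant state is safe; one safe sequence: P4, P2, P1, P8, P5.
Key observation: post-grant, (1, 3, 0) remains, and an order beginning with P4 completes everyone.
Verifying the post-grant state step by step:
  pool = (1, 3, 0)
  P4 needs (0, 1, 0) <= (1, 3, 0) -> finishes; pool += (0, 1, 2) = (1, 4, 2)
  P2 needs (1, 4, 0) <= (1, 4, 2) -> finishes; pool += (2, 1, 1) = (3, 5, 3)
  P1 needs (3, 5, 2) <= (3, 5, 3) -> finishes; pool += (3, 0, 2) = (6, 5, 5)
  P8 needs (4, 5, 1) <= (6, 5, 5) -> finishes; pool += (1, 3, 0) = (7, 8, 5)
  P5 needs (0, 4, 3) <= (7, 8, 5) -> finishes; pool += (0, 0, 1) = (7, 8, 6)


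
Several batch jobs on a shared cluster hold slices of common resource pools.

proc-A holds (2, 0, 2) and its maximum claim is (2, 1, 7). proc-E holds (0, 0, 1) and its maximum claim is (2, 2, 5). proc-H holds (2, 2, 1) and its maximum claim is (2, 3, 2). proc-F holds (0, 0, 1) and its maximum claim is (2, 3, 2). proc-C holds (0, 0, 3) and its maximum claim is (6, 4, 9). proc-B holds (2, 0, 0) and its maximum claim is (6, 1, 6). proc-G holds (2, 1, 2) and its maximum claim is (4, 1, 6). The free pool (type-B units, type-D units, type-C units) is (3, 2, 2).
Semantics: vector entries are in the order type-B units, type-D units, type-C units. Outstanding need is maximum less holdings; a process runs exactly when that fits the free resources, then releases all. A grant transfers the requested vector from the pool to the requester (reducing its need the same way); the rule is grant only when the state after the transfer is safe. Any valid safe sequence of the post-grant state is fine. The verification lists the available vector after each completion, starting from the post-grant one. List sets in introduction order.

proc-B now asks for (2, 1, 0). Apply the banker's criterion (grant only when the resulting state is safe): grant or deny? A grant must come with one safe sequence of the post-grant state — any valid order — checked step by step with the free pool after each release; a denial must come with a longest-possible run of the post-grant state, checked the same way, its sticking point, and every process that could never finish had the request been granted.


GRANT — the state after the grant stays safe, e.g. via proc-H, proc-F, proc-G, proc-B, proc-E, proc-C, proc-A.
Key observation: (1, 1, 2) free after granting still covers proc-H first, and each release covers the next.
Step-by-step check of the post-grant state:
  pool = (1, 1, 2)
  run proc-H (needs (0, 1, 1), free (1, 1, 2)); after release of (2, 2, 1) the pool is (3, 3, 3)
  run proc-F (needs (2, 3, 1), free (3, 3, 3)); after release of (0, 0, 1) the pool is (3, 3, 4)
  run proc-G (needs (2, 0, 4), free (3, 3, 4)); after release of (2, 1, 2) the pool is (5, 4, 6)
  run proc-B (needs (2, 0, 6), free (5, 4, 6)); after release of (4, 1, 0) the pool is (9, 5, 6)
  run proc-E (needs (2, 2, 4), free (9, 5, 6)); after release of (0, 0, 1) the pool is (9, 5, 7)
  run proc-C (needs (6, 4, 6), free (9, 5, 7)); after release of (0, 0, 3) the pool is (9, 5, 10)
  run proc-A (needs (0, 1, 5), free (9, 5, 10)); after release of (2, 0, 2) the pool is (11, 5, 12)


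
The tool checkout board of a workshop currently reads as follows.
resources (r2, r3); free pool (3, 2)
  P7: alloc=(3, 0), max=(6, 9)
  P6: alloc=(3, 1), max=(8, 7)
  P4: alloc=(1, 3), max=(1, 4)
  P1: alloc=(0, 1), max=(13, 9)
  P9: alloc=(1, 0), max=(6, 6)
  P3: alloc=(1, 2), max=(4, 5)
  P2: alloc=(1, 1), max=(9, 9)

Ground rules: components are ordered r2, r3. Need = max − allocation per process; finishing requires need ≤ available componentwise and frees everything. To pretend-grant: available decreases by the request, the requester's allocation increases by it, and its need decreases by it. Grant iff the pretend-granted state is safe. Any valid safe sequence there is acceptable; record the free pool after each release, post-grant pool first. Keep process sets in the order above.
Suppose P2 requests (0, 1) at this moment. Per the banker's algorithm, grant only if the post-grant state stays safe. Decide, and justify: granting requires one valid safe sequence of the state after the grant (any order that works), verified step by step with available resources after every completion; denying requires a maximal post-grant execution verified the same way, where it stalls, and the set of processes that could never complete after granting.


GRANT: granting preserves safety; a valid post-grant sequence is P4, P3, P6, P9, P2, P7, P1.
Key observation: post-grant, (3, 1) remains, and an order beginning with P4 completes everyone.
Verifying the post-grant state step by step:
  pool = (3, 1)
  P4 needs (0, 1) <= (3, 1) -> finishes; pool += (1, 3) = (4, 4)
  P3 needs (3, 3) <= (4, 4) -> finishes; pool += (1, 2) = (5, 6)
  P6 needs (5, 6) <= (5, 6) -> finishes; pool += (3, 1) = (8, 7)
  P9 needs (5, 6) <= (8, 7) -> finishes; pool += (1, 0) = (9, 7)
  P2 needs (8, 7) <= (9, 7) -> finishes; pool += (1, 2) = (10, 9)
  P7 needs (3, 9) <= (10, 9) -> finishes; pool += (3, 0) = (13, 9)
  P1 needs (13, 8) <= (13, 9) -> finishes; pool += (0, 1) = (13, 10)


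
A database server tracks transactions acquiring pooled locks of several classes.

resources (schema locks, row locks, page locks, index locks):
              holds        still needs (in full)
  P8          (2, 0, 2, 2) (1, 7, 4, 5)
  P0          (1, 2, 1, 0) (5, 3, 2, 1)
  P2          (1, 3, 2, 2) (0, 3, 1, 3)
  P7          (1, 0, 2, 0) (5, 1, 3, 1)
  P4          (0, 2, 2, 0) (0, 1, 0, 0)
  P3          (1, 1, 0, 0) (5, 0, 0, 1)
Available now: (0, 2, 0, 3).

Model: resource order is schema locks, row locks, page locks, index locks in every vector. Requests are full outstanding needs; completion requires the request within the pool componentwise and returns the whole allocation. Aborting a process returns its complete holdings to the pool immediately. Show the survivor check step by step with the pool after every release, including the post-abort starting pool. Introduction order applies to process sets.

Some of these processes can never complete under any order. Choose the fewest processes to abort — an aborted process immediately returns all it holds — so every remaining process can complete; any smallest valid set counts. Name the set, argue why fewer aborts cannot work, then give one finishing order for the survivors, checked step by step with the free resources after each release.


Minimum abort set: P0 and P7.
Key observation: the returned (2, 2, 3, 0) from P0 and P7 is what brings P3 — unrunnable before, under any order — into play at step 3.
No one abort is enough; case by case: P8 alone leaves P0 blocked (short on schema locks); P0 alone leaves P7 blocked (short on schema locks); P2 alone leaves P0 blocked (short on schema locks); P7 alone leaves P0 blocked (short on schema locks); P4 alone leaves P0 blocked (short on schema locks); P3 alone leaves P0 blocked (short on schema locks).
Survivors finish in the order: P2, P8, P3, P4. Step-by-step check (pool after the aborts first):
  pool = (2, 4, 3, 3)
  run P2 (needs (0, 3, 1, 3), free (2, 4, 3, 3)); after release of (1, 3, 2, 2) the pool is (3, 7, 5, 5)
  run P8 (needs (1, 7, 4, 5), free (3, 7, 5, 5)); after release of (2, 0, 2, 2) the pool is (5, 7, 7, 7)
  run P3 (needs (5, 0, 0, 1), free (5, 7, 7, 7)); after release of (1, 1, 0, 0) the pool is (6, 8, 7, 7)
  run P4 (needs (0, 1, 0, 0), free (6, 8, 7, 7)); after release of (0, 2, 2, 0) the pool is (6, 10, 9, 7)


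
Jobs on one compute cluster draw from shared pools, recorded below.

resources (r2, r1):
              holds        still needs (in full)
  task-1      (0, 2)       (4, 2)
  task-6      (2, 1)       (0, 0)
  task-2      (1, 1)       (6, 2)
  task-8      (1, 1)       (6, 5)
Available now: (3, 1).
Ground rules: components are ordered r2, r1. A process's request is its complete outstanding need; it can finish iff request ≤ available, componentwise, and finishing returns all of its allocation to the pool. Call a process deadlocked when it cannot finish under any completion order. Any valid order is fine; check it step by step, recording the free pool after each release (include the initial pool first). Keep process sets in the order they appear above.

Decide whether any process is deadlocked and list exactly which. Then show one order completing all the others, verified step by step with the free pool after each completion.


The deadlocked set is task-2 and task-8.
Key observation: r2 is the bottleneck — with task-6, task-1 done the pool holds (5, 4), short of every remaining need.
One completion order for the rest: task-6, task-1. Check, step by step:
  pool = (3, 1)
  run task-6 (needs (0, 0), free (3, 1)); after release of (2, 1) the pool is (5, 2)
  run task-1 (needs (4, 2), free (5, 2)); after release of (0, 2) the pool is (5, 4)
The stuck group stays short no matter what:
  blocked: task-2 wants (6, 2), pool (5, 4) — not enough r2
  blocked: task-8 wants (6, 5), pool (5, 4) — not enough r2 and r1


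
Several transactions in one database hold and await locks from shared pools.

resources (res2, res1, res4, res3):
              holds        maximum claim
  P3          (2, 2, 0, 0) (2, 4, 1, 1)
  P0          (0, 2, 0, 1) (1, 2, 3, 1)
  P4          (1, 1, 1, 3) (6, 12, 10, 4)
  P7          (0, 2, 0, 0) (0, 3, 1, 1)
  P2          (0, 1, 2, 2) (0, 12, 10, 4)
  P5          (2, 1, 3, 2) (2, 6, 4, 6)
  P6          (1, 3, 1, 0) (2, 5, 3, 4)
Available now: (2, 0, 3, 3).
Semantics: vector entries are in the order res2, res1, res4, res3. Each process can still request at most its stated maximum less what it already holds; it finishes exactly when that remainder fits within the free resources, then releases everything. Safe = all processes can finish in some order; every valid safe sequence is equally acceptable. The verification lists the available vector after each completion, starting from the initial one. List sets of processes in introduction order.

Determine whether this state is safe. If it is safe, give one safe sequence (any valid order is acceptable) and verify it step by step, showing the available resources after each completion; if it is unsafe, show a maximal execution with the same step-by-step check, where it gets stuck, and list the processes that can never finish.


UNSAFE.
Key observation: even finishing P0, P7, P3, P6, P5 leaves just (7, 10, 7, 6) free — too little res1 for any of the remaining processes.
Going as far as possible: P0, P7, P3, P6, P5; after that, nothing fits. Walking it through:
  pool = (2, 0, 3, 3)
  run P0 (needs (1, 0, 3, 0), free (2, 0, 3, 3)); after release of (0, 2, 0, 1) the pool is (2, 2, 3, 4)
  run P7 (needs (0, 1, 1, 1), free (2, 2, 3, 4)); after release of (0, 2, 0, 0) the pool is (2, 4, 3, 4)
  run P3 (needs (0, 2, 1, 1), free (2, 4, 3, 4)); after release of (2, 2, 0, 0) the pool is (4, 6, 3, 4)
  run P6 (needs (1, 2, 2, 4), free (4, 6, 3, 4)); after release of (1, 3, 1, 0) the pool is (5, 9, 4, 4)
  run P5 (needs (0, 5, 1, 4), free (5, 9, 4, 4)); after release of (2, 1, 3, 2) the pool is (7, 10, 7, 6)
  blocked: P4 wants (5, 11, 9, 1), pool (7, 10, 7, 6) — not enough res1 and res4
  blocked: P2 wants (0, 11, 8, 2), pool (7, 10, 7, 6) — not enough res1 and res4
Never able to finish: P4 and P2.


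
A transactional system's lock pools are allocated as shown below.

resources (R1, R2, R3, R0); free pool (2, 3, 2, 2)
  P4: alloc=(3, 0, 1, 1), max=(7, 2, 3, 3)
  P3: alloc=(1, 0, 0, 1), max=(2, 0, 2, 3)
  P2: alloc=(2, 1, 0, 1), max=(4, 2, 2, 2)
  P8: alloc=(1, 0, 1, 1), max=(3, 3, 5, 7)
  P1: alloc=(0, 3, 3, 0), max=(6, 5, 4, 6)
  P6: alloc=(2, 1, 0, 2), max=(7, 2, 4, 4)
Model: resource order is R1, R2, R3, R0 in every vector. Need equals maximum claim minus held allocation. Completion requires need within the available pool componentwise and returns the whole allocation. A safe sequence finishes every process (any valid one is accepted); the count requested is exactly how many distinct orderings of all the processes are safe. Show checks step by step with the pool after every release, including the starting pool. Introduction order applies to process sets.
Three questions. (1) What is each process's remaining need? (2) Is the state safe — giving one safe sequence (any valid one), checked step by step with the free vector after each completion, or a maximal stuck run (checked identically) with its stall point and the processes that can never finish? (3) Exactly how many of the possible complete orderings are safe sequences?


(1) Remaining need (order R1, R2, R3, R0):
  P4: (4, 2, 2, 2)
  P3: (1, 0, 2, 2)
  P2: (2, 1, 2, 1)
  P8: (2, 3, 4, 6)
  P1: (6, 2, 1, 6)
  P6: (5, 1, 4, 2)
(2) The state is UNSAFE.
Key observation: after P2, P4, P3 the pool peaks at (8, 4, 3, 5), and each blocked process is short somewhere: P8 on R3, R0; P1 on R0; P6 on R3.
The run P2, P4, P3 cannot be extended any further. Verifying each step:
  pool = (2, 3, 2, 2)
  P2: need (2, 1, 2, 1) fits (2, 3, 2, 2); releases (2, 1, 0, 1), pool now (4, 4, 2, 3)
  P4: need (4, 2, 2, 2) fits (4, 4, 2, 3); releases (3, 0, 1, 1), pool now (7, 4, 3, 4)
  P3: need (1, 0, 2, 2) fits (7, 4, 3, 4); releases (1, 0, 0, 1), pool now (8, 4, 3, 5)
  blocked: P8 wants (2, 3, 4, 6), pool (8, 4, 3, 5) — not enough R3 and R0
  blocked: P1 wants (6, 2, 1, 6), pool (8, 4, 3, 5) — not enough R0
  blocked: P6 wants (5, 1, 4, 2), pool (8, 4, 3, 5) — not enough R3
Processes that can never finish: P8, P1 and P6.
(3) The exact count: 0 of the possible complete orderings are safe sequences.


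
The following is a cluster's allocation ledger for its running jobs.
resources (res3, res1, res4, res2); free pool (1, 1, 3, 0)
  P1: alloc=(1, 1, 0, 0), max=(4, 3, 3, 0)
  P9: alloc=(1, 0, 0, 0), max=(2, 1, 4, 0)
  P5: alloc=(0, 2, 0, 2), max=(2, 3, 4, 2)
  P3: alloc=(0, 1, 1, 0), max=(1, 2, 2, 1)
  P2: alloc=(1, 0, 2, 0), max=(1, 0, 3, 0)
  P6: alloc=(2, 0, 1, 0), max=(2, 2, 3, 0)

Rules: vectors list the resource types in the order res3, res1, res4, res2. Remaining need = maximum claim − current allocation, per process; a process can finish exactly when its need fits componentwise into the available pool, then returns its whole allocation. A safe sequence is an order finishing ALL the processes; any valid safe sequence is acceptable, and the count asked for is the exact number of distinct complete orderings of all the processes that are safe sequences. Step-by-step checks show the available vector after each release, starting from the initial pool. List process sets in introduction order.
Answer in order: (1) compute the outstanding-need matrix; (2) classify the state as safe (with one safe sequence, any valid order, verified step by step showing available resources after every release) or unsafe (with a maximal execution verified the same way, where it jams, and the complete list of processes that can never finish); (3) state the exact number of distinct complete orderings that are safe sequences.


(1) Outstanding need per process (order res3, res1, res4, res2):
  P1: (3, 2, 3, 0)
  P9: (1, 1, 4, 0)
  P5: (2, 1, 4, 0)
  P3: (1, 1, 1, 1)
  P2: (0, 0, 1, 0)
  P6: (0, 2, 2, 0)
(2) SAFE — a valid safe sequence is P2, P5, P3, P9, P6, P1.
Key observation: reading the order forward, P5 is the first process whose need (2, 1, 4, 0) meets the free pool (2, 1, 5, 0) exactly on a resource it requests.
Check, step by step:
  pool = (1, 1, 3, 0)
  run P2 (needs (0, 0, 1, 0), free (1, 1, 3, 0)); after release of (1, 0, 2, 0) the pool is (2, 1, 5, 0)
  run P5 (needs (2, 1, 4, 0), free (2, 1, 5, 0)); after release of (0, 2, 0, 2) the pool is (2, 3, 5, 2)
  run P3 (needs (1, 1, 1, 1), free (2, 3, 5, 2)); after release of (0, 1, 1, 0) the pool is (2, 4, 6, 2)
  run P9 (needs (1, 1, 4, 0), free (2, 4, 6, 2)); after release of (1, 0, 0, 0) the pool is (3, 4, 6, 2)
  run P6 (needs (0, 2, 2, 0), free (3, 4, 6, 2)); after release of (2, 0, 1, 0) the pool is (5, 4, 7, 2)
  run P1 (needs (3, 2, 3, 0), free (5, 4, 7, 2)); after release of (1, 1, 0, 0) the pool is (6, 5, 7, 2)
(3) Precisely 22 of the possible complete orderings are safe sequences.


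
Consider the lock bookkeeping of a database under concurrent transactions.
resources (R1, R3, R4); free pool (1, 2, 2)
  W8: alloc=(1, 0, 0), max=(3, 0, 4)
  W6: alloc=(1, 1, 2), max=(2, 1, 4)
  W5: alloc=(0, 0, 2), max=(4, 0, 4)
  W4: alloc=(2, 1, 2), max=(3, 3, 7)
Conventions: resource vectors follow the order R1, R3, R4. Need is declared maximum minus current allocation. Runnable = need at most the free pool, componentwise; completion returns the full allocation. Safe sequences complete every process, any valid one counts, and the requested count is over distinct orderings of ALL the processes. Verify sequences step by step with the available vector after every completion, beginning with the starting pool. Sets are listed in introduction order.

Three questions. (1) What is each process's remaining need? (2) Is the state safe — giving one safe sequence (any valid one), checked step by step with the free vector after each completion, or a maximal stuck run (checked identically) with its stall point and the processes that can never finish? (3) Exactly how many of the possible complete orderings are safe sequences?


(1) Remaining need (order R1, R3, R4):
  W8: (2, 0, 4)
  W6: (1, 0, 2)
  W5: (4, 0, 2)
  W4: (1, 2, 5)
(2) The state is UNSAFE.
Key observation: after W6, W8 the pool peaks at (3, 3, 4), and each blocked process is short somewhere: W5 on R1; W4 on R4.
A maximal execution: W6, W8 — then nothing else fits. Verifying each step:
  pool = (1, 2, 2)
  W6 needs (1, 0, 2) <= (1, 2, 2) -> finishes; pool += (1, 1, 2) = (2, 3, 4)
  W8 needs (2, 0, 4) <= (2, 3, 4) -> finishes; pool += (1, 0, 0) = (3, 3, 4)
  W5 still needs (4, 0, 2) but only (3, 3, 4) is free — short on R1
  W4 still needs (1, 2, 5) but only (3, 3, 4) is free — short on R4
Processes that can never finish: W5 and W4.
(3) Precisely 0 of the possible complete orderings are safe sequences.


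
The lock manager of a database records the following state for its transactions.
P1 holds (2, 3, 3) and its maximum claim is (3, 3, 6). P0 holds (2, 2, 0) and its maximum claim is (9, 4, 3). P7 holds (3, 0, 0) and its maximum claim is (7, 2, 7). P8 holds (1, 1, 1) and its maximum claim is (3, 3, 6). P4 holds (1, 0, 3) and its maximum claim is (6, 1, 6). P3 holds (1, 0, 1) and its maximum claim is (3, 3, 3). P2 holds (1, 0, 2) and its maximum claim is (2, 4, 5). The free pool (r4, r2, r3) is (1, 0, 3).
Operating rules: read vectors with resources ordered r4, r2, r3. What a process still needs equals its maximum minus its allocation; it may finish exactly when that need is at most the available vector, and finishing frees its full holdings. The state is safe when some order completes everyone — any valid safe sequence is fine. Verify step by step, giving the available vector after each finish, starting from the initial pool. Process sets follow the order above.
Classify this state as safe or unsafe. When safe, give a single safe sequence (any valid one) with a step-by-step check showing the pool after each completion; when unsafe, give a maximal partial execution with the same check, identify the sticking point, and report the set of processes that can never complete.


SAFE, for example via the order P1, P8, P2, P4, P7, P3, P0.
Key observation: the first exact fit in this order is P1 — it needs (1, 0, 3) with (1, 0, 3) free, meeting a requested resource to the last unit.
Check, step by step:
  pool = (1, 0, 3)
  P1: need (1, 0, 3) fits (1, 0, 3); releases (2, 3, 3), pool now (3, 3, 6)
  P8: need (2, 2, 5) fits (3, 3, 6); releases (1, 1, 1), pool now (4, 4, 7)
  P2: need (1, 4, 3) fits (4, 4, 7); releases (1, 0, 2), pool now (5, 4, 9)
  P4: need (5, 1, 3) fits (5, 4, 9); releases (1, 0, 3), pool now (6, 4, 12)
  P7: need (4, 2, 7) fits (6, 4, 12); releases (3, 0, 0), pool now (9, 4, 12)
  P3: need (2, 3, 2) fits (9, 4, 12); releases (1, 0, 1), pool now (10, 4, 13)
  P0: need (7, 2, 3) fits (10, 4, 13); releases (2, 2, 0), pool now (12, 6, 13)


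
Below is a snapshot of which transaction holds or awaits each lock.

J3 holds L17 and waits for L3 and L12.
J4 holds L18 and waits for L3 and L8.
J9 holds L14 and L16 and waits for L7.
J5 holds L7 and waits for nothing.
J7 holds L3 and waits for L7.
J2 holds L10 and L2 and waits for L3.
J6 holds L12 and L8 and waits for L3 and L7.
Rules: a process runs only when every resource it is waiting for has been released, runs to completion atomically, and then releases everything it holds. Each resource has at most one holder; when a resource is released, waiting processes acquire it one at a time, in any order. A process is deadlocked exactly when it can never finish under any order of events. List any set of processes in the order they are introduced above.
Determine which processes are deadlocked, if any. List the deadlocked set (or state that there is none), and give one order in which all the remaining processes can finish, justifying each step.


No process is deadlocked.
Key observation: the wait graph is acyclic; completion cascades from the unblocked processes through everyone else.
A valid finishing order for the others: J5, J7, J9, J6, J2, J3, J4.
Check, step by step:
  run J5 (it waits on nothing); releases L7
  run J7 (all its waits — L7 — are resolved); releases L3
  run J9 (all its waits — L7 — are resolved); releases L14 and L16
  run J6 (all its waits — L3 and L7 — are resolved); releases L12 and L8
  run J2 (all its waits — L3 — are resolved); releases L10 and L2
  run J3 (all its waits — L3 and L12 — are resolved); releases L17
  run J4 (all its waits — L3 and L8 — are resolved); releases L18


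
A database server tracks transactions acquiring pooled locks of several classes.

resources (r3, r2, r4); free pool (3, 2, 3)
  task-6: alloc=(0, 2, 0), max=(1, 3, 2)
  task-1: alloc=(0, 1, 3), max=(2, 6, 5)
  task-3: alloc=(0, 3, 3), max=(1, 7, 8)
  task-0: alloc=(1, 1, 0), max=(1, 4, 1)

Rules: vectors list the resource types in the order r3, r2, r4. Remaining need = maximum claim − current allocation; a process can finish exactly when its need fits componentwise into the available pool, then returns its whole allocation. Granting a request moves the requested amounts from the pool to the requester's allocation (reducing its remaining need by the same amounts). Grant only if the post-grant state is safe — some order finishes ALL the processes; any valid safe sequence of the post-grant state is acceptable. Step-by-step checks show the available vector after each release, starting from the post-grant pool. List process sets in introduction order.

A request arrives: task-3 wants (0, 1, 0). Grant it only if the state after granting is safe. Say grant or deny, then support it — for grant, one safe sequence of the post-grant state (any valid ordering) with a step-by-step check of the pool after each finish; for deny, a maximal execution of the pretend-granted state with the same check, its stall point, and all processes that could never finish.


DENY. Granting would leave the state unsafe.
Key observation: after task-6, task-0 the pool peaks at (4, 4, 3), and each blocked process is short somewhere: task-1 on r2; task-3 on r4.
After a pretend grant, a maximal execution: task-6, task-0 — then nothing else fits. Verifying each step:
  pool = (3, 1, 3)
  task-6 needs (1, 1, 2) <= (3, 1, 3) -> finishes; pool += (0, 2, 0) = (3, 3, 3)
  task-0 needs (0, 3, 1) <= (3, 3, 3) -> finishes; pool += (1, 1, 0) = (4, 4, 3)
  task-1 still needs (2, 5, 2) but only (4, 4, 3) is free — short on r2
  task-3 still needs (1, 3, 5) but only (4, 4, 3) is free — short on r4
Post-grant, the permanently blocked set is task-1 and task-3.


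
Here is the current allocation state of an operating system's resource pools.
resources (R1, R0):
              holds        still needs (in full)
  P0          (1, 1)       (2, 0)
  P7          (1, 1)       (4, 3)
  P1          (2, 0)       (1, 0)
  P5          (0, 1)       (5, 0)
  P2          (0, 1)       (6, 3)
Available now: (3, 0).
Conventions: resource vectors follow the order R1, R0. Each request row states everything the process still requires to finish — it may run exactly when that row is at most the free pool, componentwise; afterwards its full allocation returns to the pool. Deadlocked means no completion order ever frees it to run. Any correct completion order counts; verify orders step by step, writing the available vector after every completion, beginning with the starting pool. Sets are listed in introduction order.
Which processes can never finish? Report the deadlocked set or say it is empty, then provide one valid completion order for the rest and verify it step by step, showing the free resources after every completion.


Deadlocked set: P7 and P2.
Key observation: no order helps: past P1, P5, P0, the free pool tops out at (6, 2), below what each blocked process needs in R0.
One completion order for the rest: P1, P5, P0. Step-by-step check:
  pool = (3, 0)
  P1 needs (1, 0) <= (3, 0) -> finishes; pool += (2, 0) = (5, 0)
  P5 needs (5, 0) <= (5, 0) -> finishes; pool += (0, 1) = (5, 1)
  P0 needs (2, 0) <= (5, 1) -> finishes; pool += (1, 1) = (6, 2)
None of the blocked processes ever fits:
  P7 cannot run: need (4, 3) vs free (6, 2) (insufficient R0)
  P2 cannot run: need (6, 3) vs free (6, 2) (insufficient R0)


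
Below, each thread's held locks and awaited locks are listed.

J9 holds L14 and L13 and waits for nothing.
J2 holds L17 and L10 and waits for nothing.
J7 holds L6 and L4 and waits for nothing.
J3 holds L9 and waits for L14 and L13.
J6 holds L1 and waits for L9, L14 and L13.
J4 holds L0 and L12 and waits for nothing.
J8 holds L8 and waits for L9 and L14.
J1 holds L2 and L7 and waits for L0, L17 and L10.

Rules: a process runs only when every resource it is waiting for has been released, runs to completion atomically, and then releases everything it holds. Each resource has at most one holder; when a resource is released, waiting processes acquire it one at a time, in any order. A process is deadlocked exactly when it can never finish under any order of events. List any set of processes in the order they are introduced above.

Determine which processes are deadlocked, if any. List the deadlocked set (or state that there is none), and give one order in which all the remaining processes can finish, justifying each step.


Nothing here is deadlocked.
Key observation: although several processes wait, no cycle exists — each chain bottoms out at a free runner.
A valid finishing order for the others: J4, J9, J3, J2, J1, J6, J7, J8.
Walking it through:
  J4 waits on nothing -> runs at once and releases L0 and L12
  J9 waits on nothing -> runs at once and releases L14 and L13
  run J3 (all its waits — L14 and L13 — are resolved); releases L9
  J2 waits on nothing -> runs at once and releases L17 and L10
  run J1 (all its waits — L0, L17 and L10 — are resolved); releases L2 and L7
  run J6 (all its waits — L9, L14 and L13 — are resolved); releases L1
  J7 waits on nothing -> runs at once and releases L6 and L4
  run J8 (all its waits — L9 and L14 — are resolved); releases L8


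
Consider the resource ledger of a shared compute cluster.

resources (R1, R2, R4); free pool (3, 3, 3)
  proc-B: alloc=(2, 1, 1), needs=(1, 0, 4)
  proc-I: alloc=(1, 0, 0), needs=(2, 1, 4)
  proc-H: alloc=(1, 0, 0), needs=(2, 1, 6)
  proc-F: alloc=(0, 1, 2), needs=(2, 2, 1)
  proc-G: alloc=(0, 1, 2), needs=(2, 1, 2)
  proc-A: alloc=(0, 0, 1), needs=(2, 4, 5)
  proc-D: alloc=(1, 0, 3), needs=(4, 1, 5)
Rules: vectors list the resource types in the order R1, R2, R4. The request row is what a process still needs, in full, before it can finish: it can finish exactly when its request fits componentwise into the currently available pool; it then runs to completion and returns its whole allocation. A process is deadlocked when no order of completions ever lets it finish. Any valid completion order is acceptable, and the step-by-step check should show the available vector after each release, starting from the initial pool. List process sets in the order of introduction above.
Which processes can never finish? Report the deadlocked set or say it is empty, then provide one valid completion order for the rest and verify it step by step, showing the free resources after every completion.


The deadlocked set is empty.
Key observation: proc-G can run right away; the returned allocation unlocks the remaining processes in turn.
One completion order for the rest: proc-G, proc-B, proc-H, proc-F, proc-I, proc-A, proc-D. Verifying each step:
  pool = (3, 3, 3)
  proc-G needs (2, 1, 2) <= (3, 3, 3) -> finishes; pool += (0, 1, 2) = (3, 4, 5)
  proc-B needs (1, 0, 4) <= (3, 4, 5) -> finishes; pool += (2, 1, 1) = (5, 5, 6)
  proc-H needs (2, 1, 6) <= (5, 5, 6) -> finishes; pool += (1, 0, 0) = (6, 5, 6)
  proc-F needs (2, 2, 1) <= (6, 5, 6) -> finishes; pool += (0, 1, 2) = (6, 6, 8)
  proc-I needs (2, 1, 4) <= (6, 6, 8) -> finishes; pool += (1, 0, 0) = (7, 6, 8)
  proc-A needs (2, 4, 5) <= (7, 6, 8) -> finishes; pool += (0, 0, 1) = (7, 6, 9)
  proc-D needs (4, 1, 5) <= (7, 6, 9) -> finishes; pool += (1, 0, 3) = (8, 6, 12)
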